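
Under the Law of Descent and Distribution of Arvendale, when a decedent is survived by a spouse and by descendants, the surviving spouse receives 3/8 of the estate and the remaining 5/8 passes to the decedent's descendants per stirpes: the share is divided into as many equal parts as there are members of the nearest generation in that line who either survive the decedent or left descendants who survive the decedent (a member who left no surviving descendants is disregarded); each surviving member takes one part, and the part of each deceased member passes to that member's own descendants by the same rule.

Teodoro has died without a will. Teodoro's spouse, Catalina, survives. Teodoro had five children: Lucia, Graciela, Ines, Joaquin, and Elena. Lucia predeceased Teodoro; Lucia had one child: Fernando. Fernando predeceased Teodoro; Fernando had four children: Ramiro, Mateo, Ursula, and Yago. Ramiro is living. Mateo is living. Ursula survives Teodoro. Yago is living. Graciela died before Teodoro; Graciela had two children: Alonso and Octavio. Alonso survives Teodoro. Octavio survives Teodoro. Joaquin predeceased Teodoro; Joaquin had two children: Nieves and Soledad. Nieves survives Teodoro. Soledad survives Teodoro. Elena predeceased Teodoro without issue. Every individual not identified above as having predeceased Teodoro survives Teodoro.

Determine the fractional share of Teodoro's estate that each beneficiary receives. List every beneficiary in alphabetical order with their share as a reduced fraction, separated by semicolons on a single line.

Alonso 5/64; Catalina 3/8; Ines 5/32; Mateo 5/128; Nieves 5/64; Octavio 5/64; Ramiro 5/128; Soledad 5/64; Ursula 5/128; Yago 5/128

Catalina, as surviving spouse, takes 3/8.
The remaining 5/8 passes to Teodoro's descendants per stirpes.
Elena left no surviving issue, so that branch lapses and is disregarded.
The 5/8 is divided into 4 equal shares of 5/32 among Lucia, Graciela, Ines, Joaquin.
Lucia predeceased; the 5/32 allotted to Lucia's branch passes to Lucia's issue by representation.
Fernando's line is the sole branch at this level, so the full 5/32 passes to Fernando's issue by representation.
The 5/32 is divided into 4 equal shares of 5/128 among Ramiro, Mateo, Ursula, Yago.
Ramiro is living and takes 5/128.
Mateo is living and takes 5/128.
Ursula is living and takes 5/128.
Yago is living and takes 5/128.
Graciela predeceased; the 5/32 allotted to Graciela's branch passes to Graciela's issue by representation.
The 5/32 is divided into 2 equal shares of 5/64 among Alonso, Octavio.
Alonso is living and takes 5/64.
Octavio is living and takes 5/64.
Ines is living and takes 5/32.
Joaquin predeceased; the 5/32 allotted to Joaquin's branch passes to Joaquin's issue by representation.
The 5/32 is divided into 2 equal shares of 5/64 among Nieves, Soledad.
Nieves is living and takes 5/64.
Soledad is living and takes 5/64.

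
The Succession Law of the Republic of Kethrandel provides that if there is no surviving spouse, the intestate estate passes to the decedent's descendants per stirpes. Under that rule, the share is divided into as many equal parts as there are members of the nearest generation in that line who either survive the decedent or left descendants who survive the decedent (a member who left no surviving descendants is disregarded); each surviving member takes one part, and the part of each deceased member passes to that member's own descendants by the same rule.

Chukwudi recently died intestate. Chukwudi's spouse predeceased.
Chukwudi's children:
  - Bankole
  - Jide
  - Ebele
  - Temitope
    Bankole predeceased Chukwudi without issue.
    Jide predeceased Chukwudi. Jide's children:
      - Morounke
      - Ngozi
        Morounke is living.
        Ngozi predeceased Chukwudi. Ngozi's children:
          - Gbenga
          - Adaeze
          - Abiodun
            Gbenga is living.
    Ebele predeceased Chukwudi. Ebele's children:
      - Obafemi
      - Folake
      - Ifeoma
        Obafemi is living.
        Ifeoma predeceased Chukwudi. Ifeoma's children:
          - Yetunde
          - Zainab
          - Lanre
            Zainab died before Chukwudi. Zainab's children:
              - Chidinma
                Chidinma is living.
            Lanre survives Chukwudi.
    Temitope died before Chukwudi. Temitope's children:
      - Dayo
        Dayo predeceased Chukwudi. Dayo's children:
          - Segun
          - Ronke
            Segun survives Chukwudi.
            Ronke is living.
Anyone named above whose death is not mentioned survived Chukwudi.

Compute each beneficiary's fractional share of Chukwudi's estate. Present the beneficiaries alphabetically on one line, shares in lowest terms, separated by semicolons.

Abiodun 1/18; Adaeze 1/18; Chidinma 1/27; Folake 1/9; Gbenga 1/18; Lanre 1/27; Morounke 1/6; Obafemi 1/9; Ronke 1/6; Segun 1/6; Yetunde 1/27

There is no surviving spouse, so the entire estate passes to Chukwudi's descendants per stirpes.
Bankole left no surviving issue, so that branch lapses and is disregarded.
The estate is divided into 3 equal shares of 1/3 among Jide, Ebele, Temitope.
Jide predeceased; the 1/3 allotted to Jide's branch passes to Jide's issue by representation.
The 1/3 is divided into 2 equal shares of 1/6 among Morounke, Ngozi.
Morounke is living and takes 1/6.
Ngozi predeceased; the 1/6 allotted to Ngozi's branch passes to Ngozi's issue by representation.
The 1/6 is divided into 3 equal shares of 1/18 among Gbenga, Adaeze, Abiodun.
Gbenga is living and takes 1/18.
Adaeze is living and takes 1/18.
Abiodun is living and takes 1/18.
Ebele predeceased; the 1/3 allotted to Ebele's branch passes to Ebele's issue by representation.
The 1/3 is divided into 3 equal shares of 1/9 among Obafemi, Folake, Ifeoma.
Obafemi is living and takes 1/9.
Folake is living and takes 1/9.
Ifeoma predeceased; the 1/9 allotted to Ifeoma's branch passes to Ifeoma's issue by representation.
The 1/9 is divided into 3 equal shares of 1/27 among Yetunde, Zainab, Lanre.
Yetunde is living and takes 1/27.
Zainab predeceased; the 1/27 allotted to Zainab's branch passes to Zainab's issue by representation.
Chidinma is the sole taker at this level and receives the full 1/27.
Lanre is living and takes 1/27.
Temitope predeceased; the 1/3 allotted to Temitope's branch passes to Temitope's issue by representation.
Dayo's line is the sole branch at this level, so the full 1/3 passes to Dayo's issue by representation.
The 1/3 is divided into 2 equal shares of 1/6 among Segun, Ronke.
Segun is living and takes 1/6.
Ronke is living and takes 1/6.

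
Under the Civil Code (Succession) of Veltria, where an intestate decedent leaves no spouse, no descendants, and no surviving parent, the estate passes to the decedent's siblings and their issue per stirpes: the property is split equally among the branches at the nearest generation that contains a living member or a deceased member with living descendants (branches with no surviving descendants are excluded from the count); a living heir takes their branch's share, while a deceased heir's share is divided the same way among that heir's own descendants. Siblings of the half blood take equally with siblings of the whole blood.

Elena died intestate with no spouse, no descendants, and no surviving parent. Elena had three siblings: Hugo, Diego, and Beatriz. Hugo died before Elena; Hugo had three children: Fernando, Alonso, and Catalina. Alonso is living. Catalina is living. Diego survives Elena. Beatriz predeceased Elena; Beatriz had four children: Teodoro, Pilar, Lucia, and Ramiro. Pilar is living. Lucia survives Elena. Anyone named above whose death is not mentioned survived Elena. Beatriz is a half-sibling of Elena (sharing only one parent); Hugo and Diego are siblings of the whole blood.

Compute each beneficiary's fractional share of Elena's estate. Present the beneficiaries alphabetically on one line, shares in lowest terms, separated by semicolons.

No spouse, descendants, or parent survives, so the estate passes to Elena's siblings per stirpes.
Half-blood and whole-blood siblings take equally under the stated rule.
The estate is divided into 3 equal shares of 1/3 among Hugo, Diego, Beatriz.
Hugo predeceased; the 1/3 allotted to Hugo's branch passes to Hugo's issue by representation.
The 1/3 is divided into 3 equal shares of 1/9 among Fernando, Alonso, Catalina.
Fernando is living and takes 1/9.
Alonso is living and takes 1/9.
Catalina is living and takes 1/9.
Diego is living and takes 1/3.
Beatriz predeceased; the 1/3 allotted to Beatriz's branch passes to Beatriz's issue by representation.
The 1/3 is divided into 4 equal shares of 1/12 among Teodoro, Pilar, Lucia, Ramiro.
Teodoro is living and takes 1/12.
Pilar is living and takes 1/12.
Lucia is living and takes 1/12.
Ramiro is living and takes 1/12.

Alonso 1/9; Catalina 1/9; Diego 1/3; Fernando 1/9; Lucia 1/12; Pilar 1/12; Ramiro 1/12; Teodoro 1/12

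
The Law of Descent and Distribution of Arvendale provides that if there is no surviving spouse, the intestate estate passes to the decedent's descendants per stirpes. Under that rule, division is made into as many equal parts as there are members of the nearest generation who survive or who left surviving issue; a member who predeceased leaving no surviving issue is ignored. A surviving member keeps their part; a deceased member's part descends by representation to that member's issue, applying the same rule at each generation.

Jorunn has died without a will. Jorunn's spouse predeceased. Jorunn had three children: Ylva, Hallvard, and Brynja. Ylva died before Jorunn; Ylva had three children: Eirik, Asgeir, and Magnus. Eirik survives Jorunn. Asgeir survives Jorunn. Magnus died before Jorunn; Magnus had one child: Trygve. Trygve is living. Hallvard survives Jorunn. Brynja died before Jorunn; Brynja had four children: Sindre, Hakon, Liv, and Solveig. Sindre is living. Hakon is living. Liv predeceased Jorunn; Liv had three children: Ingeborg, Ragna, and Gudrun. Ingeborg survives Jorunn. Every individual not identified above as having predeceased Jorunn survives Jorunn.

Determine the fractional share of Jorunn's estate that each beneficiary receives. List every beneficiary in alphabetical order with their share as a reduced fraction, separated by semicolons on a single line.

Asgeir 1/9; Eirik 1/9; Gudrun 1/36; Hakon 1/12; Hallvard 1/3; Ingeborg 1/36; Ragna 1/36; Sindre 1/12; Solveig 1/12; Trygve 1/9

There is no surviving spouse, so the entire estate passes to Jorunn's descendants per stirpes.
The estate is divided into 3 equal shares of 1/3 among Ylva, Hallvard, Brynja.
Ylva predeceased; the 1/3 allotted to Ylva's branch passes to Ylva's issue by representation.
The 1/3 is divided into 3 equal shares of 1/9 among Eirik, Asgeir, Magnus.
Eirik is living and takes 1/9.
Asgeir is living and takes 1/9.
Magnus predeceased; the 1/9 allotted to Magnus's branch passes to Magnus's issue by representation.
Trygve is the sole taker at this level and receives the full 1/9.
Hallvard is living and takes 1/3.
Brynja predeceased; the 1/3 allotted to Brynja's branch passes to Brynja's issue by representation.
The 1/3 is divided into 4 equal shares of 1/12 among Sindre, Hakon, Liv, Solveig.
Sindre is living and takes 1/12.
Hakon is living and takes 1/12.
Liv predeceased; the 1/12 allotted to Liv's branch passes to Liv's issue by representation.
The 1/12 is divided into 3 equal shares of 1/36 among Ingeborg, Ragna, Gudrun.
Ingeborg is living and takes 1/36.
Ragna is living and takes 1/36.
Gudrun is living and takes 1/36.
Solveig is living and takes 1/12.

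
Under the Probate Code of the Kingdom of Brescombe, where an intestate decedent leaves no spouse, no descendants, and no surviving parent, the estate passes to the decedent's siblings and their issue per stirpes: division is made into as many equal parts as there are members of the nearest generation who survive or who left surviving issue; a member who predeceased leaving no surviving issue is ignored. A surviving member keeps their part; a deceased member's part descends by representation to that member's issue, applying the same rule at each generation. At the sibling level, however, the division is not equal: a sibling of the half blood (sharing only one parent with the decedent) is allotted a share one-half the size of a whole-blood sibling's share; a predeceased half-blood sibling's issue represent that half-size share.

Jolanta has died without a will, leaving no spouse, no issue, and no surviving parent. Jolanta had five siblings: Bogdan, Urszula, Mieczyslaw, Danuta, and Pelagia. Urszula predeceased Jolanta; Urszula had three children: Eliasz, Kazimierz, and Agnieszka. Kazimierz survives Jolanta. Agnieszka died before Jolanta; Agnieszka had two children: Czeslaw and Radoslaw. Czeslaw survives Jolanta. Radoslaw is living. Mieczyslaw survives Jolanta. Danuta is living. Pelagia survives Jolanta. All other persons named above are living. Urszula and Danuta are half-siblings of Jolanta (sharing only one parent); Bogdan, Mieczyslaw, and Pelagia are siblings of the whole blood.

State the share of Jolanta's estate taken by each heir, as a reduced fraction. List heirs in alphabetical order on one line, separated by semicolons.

Bogdan 1/4; Czeslaw 1/48; Danuta 1/8; Eliasz 1/24; Kazimierz 1/24; Mieczyslaw 1/4; Pelagia 1/4; Radoslaw 1/48

No spouse, descendants, or parent survives, so the estate passes to Jolanta's siblings per stirpes.
Half-blood siblings count for one-half the weight of whole-blood siblings at the initial division.
Dividing 1 in proportion to weights (total weight 4): Bogdan (weight 1) → 1/4; Urszula (weight 1/2) → 1/8; Mieczyslaw (weight 1) → 1/4; Danuta (weight 1/2) → 1/8; Pelagia (weight 1) → 1/4.
Bogdan is living and takes 1/4.
Urszula predeceased; the 1/8 allotted to Urszula's branch passes to Urszula's issue by representation.
The 1/8 is divided into 3 equal shares of 1/24 among Eliasz, Kazimierz, Agnieszka.
Eliasz is living and takes 1/24.
Kazimierz is living and takes 1/24.
Agnieszka predeceased; the 1/24 allotted to Agnieszka's branch passes to Agnieszka's issue by representation.
The 1/24 is divided into 2 equal shares of 1/48 among Czeslaw, Radoslaw.
Czeslaw is living and takes 1/48.
Radoslaw is living and takes 1/48.
Mieczyslaw is living and takes 1/4.
Danuta is living and takes 1/8.
Pelagia is living and takes 1/4.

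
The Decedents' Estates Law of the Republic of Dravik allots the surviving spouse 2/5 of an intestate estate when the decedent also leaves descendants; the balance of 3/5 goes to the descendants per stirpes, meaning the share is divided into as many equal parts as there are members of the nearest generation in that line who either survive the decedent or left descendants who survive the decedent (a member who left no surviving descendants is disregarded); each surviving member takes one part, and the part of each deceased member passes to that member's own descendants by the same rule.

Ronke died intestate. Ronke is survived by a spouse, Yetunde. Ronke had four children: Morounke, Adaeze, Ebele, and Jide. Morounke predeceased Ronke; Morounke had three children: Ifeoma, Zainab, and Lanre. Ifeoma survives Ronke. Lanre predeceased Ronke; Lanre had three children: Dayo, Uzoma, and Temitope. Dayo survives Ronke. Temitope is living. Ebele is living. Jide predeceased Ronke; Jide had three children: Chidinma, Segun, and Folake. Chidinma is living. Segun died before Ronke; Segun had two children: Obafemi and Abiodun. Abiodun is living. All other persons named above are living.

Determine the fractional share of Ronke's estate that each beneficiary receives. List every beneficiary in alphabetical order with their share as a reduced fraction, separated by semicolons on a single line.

Yetunde, as surviving spouse, takes 2/5.
The remaining 3/5 passes to Ronke's descendants per stirpes.
The 3/5 is divided into 4 equal shares of 3/20 among Morounke, Adaeze, Ebele, Jide.
Morounke predeceased; the 3/20 allotted to Morounke's branch passes to Morounke's issue by representation.
The 3/20 is divided into 3 equal shares of 1/20 among Ifeoma, Zainab, Lanre.
Ifeoma is living and takes 1/20.
Zainab is living and takes 1/20.
Lanre predeceased; the 1/20 allotted to Lanre's branch passes to Lanre's issue by representation.
The 1/20 is divided into 3 equal shares of 1/60 among Dayo, Uzoma, Temitope.
Dayo is living and takes 1/60.
Uzoma is living and takes 1/60.
Temitope is living and takes 1/60.
Adaeze is living and takes 3/20.
Ebele is living and takes 3/20.
Jide predeceased; the 3/20 allotted to Jide's branch passes to Jide's issue by representation.
The 3/20 is divided into 3 equal shares of 1/20 among Chidinma, Segun, Folake.
Chidinma is living and takes 1/20.
Segun predeceased; the 1/20 allotted to Segun's branch passes to Segun's issue by representation.
The 1/20 is divided into 2 equal shares of 1/40 among Obafemi, Abiodun.
Obafemi is living and takes 1/40.
Abiodun is living and takes 1/40.
Folake is living and takes 1/20.

Abiodun 1/40; Adaeze 3/20; Chidinma 1/20; Dayo 1/60; Ebele 3/20; Folake 1/20; Ifeoma 1/20; Obafemi 1/40; Temitope 1/60; Uzoma 1/60; Yetunde 2/5; Zainab 1/20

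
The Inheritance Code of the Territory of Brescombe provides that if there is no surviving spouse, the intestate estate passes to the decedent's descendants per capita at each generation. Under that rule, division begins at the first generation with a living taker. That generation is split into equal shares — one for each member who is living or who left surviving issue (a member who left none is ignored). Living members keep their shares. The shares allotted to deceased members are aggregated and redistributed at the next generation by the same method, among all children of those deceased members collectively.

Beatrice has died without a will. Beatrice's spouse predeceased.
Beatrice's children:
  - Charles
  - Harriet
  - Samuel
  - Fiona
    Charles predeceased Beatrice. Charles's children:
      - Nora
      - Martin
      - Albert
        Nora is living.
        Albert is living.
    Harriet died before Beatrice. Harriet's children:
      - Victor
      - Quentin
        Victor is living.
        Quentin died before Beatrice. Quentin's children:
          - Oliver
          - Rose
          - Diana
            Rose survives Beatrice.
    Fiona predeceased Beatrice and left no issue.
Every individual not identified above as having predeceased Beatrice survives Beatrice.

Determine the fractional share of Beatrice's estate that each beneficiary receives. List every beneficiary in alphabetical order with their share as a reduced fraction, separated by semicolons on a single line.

Albert 2/15; Diana 2/45; Martin 2/15; Nora 2/15; Oliver 2/45; Rose 2/45; Samuel 1/3; Victor 2/15

There is no surviving spouse, so the entire estate passes to Beatrice's descendants per capita at each generation.
At generation 1 (Charles, Harriet, Samuel) there are 3 shares of (1)/3 = 1/3 each.
Living: Samuel — each takes 1/3.
Deceased: Charles and Harriet. Their combined 2/3 is pooled and carried to generation 2.
At generation 2 (Nora, Martin, Albert, Victor, Quentin) there are 5 shares of (2/3)/5 = 2/15 each.
Living: Nora, Martin, Albert, and Victor — each takes 2/15.
Deceased: Quentin. That 2/15 share is carried to generation 3.
At generation 3 (Oliver, Rose, Diana) there are 3 shares of (2/15)/3 = 2/45 each.
Living: Oliver, Rose, and Diana — each takes 2/45.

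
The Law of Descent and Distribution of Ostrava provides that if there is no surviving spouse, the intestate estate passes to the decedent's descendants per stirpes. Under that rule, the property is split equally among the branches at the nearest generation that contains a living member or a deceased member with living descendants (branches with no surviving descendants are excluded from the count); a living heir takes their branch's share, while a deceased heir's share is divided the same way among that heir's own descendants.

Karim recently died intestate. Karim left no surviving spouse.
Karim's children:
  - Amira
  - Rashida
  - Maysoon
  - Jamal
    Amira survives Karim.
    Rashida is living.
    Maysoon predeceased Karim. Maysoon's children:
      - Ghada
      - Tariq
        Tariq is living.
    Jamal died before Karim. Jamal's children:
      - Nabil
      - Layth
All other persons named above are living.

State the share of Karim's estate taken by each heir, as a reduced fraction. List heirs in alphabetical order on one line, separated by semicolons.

There is no surviving spouse, so the entire estate passes to Karim's descendants per stirpes.
The estate is divided into 4 equal shares of 1/4 among Amira, Rashida, Maysoon, Jamal.
Amira is living and takes 1/4.
Rashida is living and takes 1/4.
Maysoon predeceased; the 1/4 allotted to Maysoon's branch passes to Maysoon's issue by representation.
The 1/4 is divided into 2 equal shares of 1/8 among Ghada, Tariq.
Ghada is living and takes 1/8.
Tariq is living and takes 1/8.
Jamal predeceased; the 1/4 allotted to Jamal's branch passes to Jamal's issue by representation.
The 1/4 is divided into 2 equal shares of 1/8 among Nabil, Layth.
Nabil is living and takes 1/8.
Layth is living and takes 1/8.

Amira 1/4; Ghada 1/8; Layth 1/8; Nabil 1/8; Rashida 1/4; Tariq 1/8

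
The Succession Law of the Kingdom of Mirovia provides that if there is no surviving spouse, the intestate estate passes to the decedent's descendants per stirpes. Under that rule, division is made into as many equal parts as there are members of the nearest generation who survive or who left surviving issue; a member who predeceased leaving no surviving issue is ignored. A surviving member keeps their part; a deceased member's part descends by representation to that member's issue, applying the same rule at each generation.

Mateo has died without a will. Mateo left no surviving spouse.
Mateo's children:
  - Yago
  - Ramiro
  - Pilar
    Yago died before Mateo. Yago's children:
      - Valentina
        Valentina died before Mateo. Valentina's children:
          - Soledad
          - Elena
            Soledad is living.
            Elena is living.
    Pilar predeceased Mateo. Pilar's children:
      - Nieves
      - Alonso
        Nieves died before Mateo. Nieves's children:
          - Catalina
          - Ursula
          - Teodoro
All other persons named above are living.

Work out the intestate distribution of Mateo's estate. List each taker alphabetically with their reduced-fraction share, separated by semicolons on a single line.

There is no surviving spouse, so the entire estate passes to Mateo's descendants per stirpes.
The estate is divided into 3 equal shares of 1/3 among Yago, Ramiro, Pilar.
Yago predeceased; the 1/3 allotted to Yago's branch passes to Yago's issue by representation.
Valentina's line is the sole branch at this level, so the full 1/3 passes to Valentina's issue by representation.
The 1/3 is divided into 2 equal shares of 1/6 among Soledad, Elena.
Soledad is living and takes 1/6.
Elena is living and takes 1/6.
Ramiro is living and takes 1/3.
Pilar predeceased; the 1/3 allotted to Pilar's branch passes to Pilar's issue by representation.
The 1/3 is divided into 2 equal shares of 1/6 among Nieves, Alonso.
Nieves predeceased; the 1/6 allotted to Nieves's branch passes to Nieves's issue by representation.
The 1/6 is divided into 3 equal shares of 1/18 among Catalina, Ursula, Teodoro.
Catalina is living and takes 1/18.
Ursula is living and takes 1/18.
Teodoro is living and takes 1/18.
Alonso is living and takes 1/6.

Alonso 1/6; Catalina 1/18; Elena 1/6; Ramiro 1/3; Soledad 1/6; Teodoro 1/18; Ursula 1/18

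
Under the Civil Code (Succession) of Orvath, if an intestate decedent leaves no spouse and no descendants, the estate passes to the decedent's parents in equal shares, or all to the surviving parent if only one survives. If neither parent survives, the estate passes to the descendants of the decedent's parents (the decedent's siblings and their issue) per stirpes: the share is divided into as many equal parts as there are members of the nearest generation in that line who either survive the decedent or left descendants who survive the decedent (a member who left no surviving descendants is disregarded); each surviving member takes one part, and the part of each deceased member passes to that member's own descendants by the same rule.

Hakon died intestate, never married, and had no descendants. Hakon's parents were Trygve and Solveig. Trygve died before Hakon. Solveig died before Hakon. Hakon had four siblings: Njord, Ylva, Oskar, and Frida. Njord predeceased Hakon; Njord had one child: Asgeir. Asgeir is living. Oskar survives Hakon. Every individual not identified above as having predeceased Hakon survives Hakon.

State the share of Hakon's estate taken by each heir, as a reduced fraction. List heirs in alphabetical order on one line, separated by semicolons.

Neither parent survives and there are no descendants, so the estate passes to Hakon's siblings and their issue per stirpes.
The estate is divided into 4 equal shares of 1/4 among Njord, Ylva, Oskar, Frida.
Njord predeceased; the 1/4 allotted to Njord's branch passes to Njord's issue by representation.
Asgeir is the sole taker at this level and receives the full 1/4.
Ylva is living and takes 1/4.
Oskar is living and takes 1/4.
Frida is living and takes 1/4.

Asgeir 1/4; Frida 1/4; Oskar 1/4; Ylva 1/4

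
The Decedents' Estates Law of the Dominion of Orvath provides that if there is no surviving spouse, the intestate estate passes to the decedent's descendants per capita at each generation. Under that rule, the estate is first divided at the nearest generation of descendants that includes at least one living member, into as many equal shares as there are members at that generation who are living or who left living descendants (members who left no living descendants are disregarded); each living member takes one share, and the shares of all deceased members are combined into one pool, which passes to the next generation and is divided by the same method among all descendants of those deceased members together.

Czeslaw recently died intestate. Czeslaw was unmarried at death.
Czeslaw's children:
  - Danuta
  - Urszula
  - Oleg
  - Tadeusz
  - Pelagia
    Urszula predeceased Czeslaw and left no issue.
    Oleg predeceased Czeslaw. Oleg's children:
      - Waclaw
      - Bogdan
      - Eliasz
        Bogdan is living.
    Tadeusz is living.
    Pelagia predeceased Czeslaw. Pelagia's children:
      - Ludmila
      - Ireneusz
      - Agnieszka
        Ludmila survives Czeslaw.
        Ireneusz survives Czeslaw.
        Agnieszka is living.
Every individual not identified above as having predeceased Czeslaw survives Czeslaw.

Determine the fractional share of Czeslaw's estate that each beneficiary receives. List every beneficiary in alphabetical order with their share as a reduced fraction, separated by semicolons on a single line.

There is no surviving spouse, so the entire estate passes to Czeslaw's descendants per capita at each generation.
At generation 1 (Danuta, Oleg, Tadeusz, Pelagia) there are 4 shares of (1)/4 = 1/4 each.
Living: Danuta and Tadeusz — each takes 1/4.
Deceased: Oleg and Pelagia. Their combined 1/2 is pooled and carried to generation 2.
At generation 2 (Waclaw, Bogdan, Eliasz, Ludmila, Ireneusz, Agnieszka) there are 6 shares of (1/2)/6 = 1/12 each.
Living: Waclaw, Bogdan, Eliasz, Ludmila, Ireneusz, and Agnieszka — each takes 1/12.

Agnieszka 1/12; Bogdan 1/12; Danuta 1/4; Eliasz 1/12; Ireneusz 1/12; Ludmila 1/12; Tadeusz 1/4; Waclaw 1/12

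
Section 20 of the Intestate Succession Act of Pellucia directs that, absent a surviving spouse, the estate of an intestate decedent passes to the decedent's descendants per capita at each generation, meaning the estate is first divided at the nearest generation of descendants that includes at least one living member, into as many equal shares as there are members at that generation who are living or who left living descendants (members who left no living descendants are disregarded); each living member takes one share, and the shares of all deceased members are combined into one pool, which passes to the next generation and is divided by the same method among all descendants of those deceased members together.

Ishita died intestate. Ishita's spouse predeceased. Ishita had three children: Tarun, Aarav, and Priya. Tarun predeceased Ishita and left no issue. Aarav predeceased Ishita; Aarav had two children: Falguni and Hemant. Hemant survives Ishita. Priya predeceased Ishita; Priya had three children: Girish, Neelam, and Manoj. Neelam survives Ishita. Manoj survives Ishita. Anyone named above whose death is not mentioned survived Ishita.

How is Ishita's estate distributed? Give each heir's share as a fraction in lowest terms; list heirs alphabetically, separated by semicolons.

There is no surviving spouse, so the entire estate passes to Ishita's descendants per capita at each generation.
No one at generation 1 (Aarav, Priya) is living; moving to the next generation.
At generation 2 (Falguni, Hemant, Girish, Neelam, Manoj) there are 5 shares of (1)/5 = 1/5 each.
Living: Falguni, Hemant, Girish, Neelam, and Manoj — each takes 1/5.

Falguni 1/5; Girish 1/5; Hemant 1/5; Manoj 1/5; Neelam 1/5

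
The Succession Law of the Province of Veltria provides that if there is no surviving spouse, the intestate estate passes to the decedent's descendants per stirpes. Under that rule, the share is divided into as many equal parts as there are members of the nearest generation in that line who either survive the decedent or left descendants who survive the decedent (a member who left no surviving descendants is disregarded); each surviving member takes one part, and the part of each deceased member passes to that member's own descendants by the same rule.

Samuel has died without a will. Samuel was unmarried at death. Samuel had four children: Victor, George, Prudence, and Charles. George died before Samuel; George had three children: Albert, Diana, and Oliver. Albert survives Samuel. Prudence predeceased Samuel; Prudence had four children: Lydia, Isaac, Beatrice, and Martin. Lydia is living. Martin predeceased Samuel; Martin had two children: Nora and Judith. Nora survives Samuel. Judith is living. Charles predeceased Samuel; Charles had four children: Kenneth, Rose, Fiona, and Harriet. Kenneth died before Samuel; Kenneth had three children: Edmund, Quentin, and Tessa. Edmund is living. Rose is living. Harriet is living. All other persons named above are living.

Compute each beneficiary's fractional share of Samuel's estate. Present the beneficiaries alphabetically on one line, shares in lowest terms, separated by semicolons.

Albert 1/12; Beatrice 1/16; Diana 1/12; Edmund 1/48; Fiona 1/16; Harriet 1/16; Isaac 1/16; Judith 1/32; Lydia 1/16; Nora 1/32; Oliver 1/12; Quentin 1/48; Rose 1/16; Tessa 1/48; Victor 1/4

There is no surviving spouse, so the entire estate passes to Samuel's descendants per stirpes.
The estate is divided into 4 equal shares of 1/4 among Victor, George, Prudence, Charles.
Victor is living and takes 1/4.
George predeceased; the 1/4 allotted to George's branch passes to George's issue by representation.
The 1/4 is divided into 3 equal shares of 1/12 among Albert, Diana, Oliver.
Albert is living and takes 1/12.
Diana is living and takes 1/12.
Oliver is living and takes 1/12.
Prudence predeceased; the 1/4 allotted to Prudence's branch passes to Prudence's issue by representation.
The 1/4 is divided into 4 equal shares of 1/16 among Lydia, Isaac, Beatrice, Martin.
Lydia is living and takes 1/16.
Isaac is living and takes 1/16.
Beatrice is living and takes 1/16.
Martin predeceased; the 1/16 allotted to Martin's branch passes to Martin's issue by representation.
The 1/16 is divided into 2 equal shares of 1/32 among Nora, Judith.
Nora is living and takes 1/32.
Judith is living and takes 1/32.
Charles predeceased; the 1/4 allotted to Charles's branch passes to Charles's issue by representation.
The 1/4 is divided into 4 equal shares of 1/16 among Kenneth, Rose, Fiona, Harriet.
Kenneth predeceased; the 1/16 allotted to Kenneth's branch passes to Kenneth's issue by representation.
The 1/16 is divided into 3 equal shares of 1/48 among Edmund, Quentin, Tessa.
Edmund is living and takes 1/48.
Quentin is living and takes 1/48.
Tessa is living and takes 1/48.
Rose is living and takes 1/16.
Fiona is living and takes 1/16.
Harriet is living and takes 1/16.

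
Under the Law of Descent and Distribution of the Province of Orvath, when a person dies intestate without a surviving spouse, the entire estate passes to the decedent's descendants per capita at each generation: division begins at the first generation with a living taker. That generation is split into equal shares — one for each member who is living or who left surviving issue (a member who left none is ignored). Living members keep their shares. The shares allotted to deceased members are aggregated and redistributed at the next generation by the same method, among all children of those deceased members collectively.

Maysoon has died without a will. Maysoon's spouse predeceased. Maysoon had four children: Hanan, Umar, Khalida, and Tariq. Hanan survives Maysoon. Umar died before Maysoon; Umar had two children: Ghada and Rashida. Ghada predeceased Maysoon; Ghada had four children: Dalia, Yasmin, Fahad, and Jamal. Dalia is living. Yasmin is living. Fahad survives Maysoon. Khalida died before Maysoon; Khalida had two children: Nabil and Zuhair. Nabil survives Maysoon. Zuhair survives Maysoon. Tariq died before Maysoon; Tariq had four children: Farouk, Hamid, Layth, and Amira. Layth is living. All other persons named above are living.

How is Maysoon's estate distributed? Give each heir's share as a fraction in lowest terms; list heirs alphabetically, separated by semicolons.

There is no surviving spouse, so the entire estate passes to Maysoon's descendants per capita at each generation.
At generation 1 (Hanan, Umar, Khalida, Tariq) there are 4 shares of (1)/4 = 1/4 each.
Living: Hanan — each takes 1/4.
Deceased: Umar, Khalida, and Tariq. Their combined 3/4 is pooled and carried to generation 2.
At generation 2 (Ghada, Rashida, Nabil, Zuhair, Farouk, Hamid, Layth, Amira) there are 8 shares of (3/4)/8 = 3/32 each.
Living: Rashida, Nabil, Zuhair, Farouk, Hamid, Layth, and Amira — each takes 3/32.
Deceased: Ghada. That 3/32 share is carried to generation 3.
At generation 3 (Dalia, Yasmin, Fahad, Jamal) there are 4 shares of (3/32)/4 = 3/128 each.
Living: Dalia, Yasmin, Fahad, and Jamal — each takes 3/128.

Amira 3/32; Dalia 3/128; Fahad 3/128; Farouk 3/32; Hamid 3/32; Hanan 1/4; Jamal 3/128; Layth 3/32; Nabil 3/32; Rashida 3/32; Yasmin 3/128; Zuhair 3/32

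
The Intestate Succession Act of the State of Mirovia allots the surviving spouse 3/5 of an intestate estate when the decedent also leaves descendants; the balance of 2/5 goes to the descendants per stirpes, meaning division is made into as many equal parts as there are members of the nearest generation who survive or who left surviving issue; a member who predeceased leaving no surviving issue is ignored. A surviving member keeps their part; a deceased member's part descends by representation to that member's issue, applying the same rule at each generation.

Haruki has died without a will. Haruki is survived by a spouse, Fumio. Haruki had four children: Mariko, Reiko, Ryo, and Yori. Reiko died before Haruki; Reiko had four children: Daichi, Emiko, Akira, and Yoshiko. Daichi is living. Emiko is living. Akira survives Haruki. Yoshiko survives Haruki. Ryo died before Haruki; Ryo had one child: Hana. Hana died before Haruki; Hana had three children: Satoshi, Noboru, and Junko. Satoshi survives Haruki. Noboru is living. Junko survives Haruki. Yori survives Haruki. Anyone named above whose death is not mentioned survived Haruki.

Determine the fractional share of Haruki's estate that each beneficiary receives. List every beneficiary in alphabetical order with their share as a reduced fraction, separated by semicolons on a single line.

Akira 1/40; Daichi 1/40; Emiko 1/40; Fumio 3/5; Junko 1/30; Mariko 1/10; Noboru 1/30; Satoshi 1/30; Yori 1/10; Yoshiko 1/40

Fumio, as surviving spouse, takes 3/5.
The remaining 2/5 passes to Haruki's descendants per stirpes.
The 2/5 is divided into 4 equal shares of 1/10 among Mariko, Reiko, Ryo, Yori.
Mariko is living and takes 1/10.
Reiko predeceased; the 1/10 allotted to Reiko's branch passes to Reiko's issue by representation.
The 1/10 is divided into 4 equal shares of 1/40 among Daichi, Emiko, Akira, Yoshiko.
Daichi is living and takes 1/40.
Emiko is living and takes 1/40.
Akira is living and takes 1/40.
Yoshiko is living and takes 1/40.
Ryo predeceased; the 1/10 allotted to Ryo's branch passes to Ryo's issue by representation.
Hana's line is the sole branch at this level, so the full 1/10 passes to Hana's issue by representation.
The 1/10 is divided into 3 equal shares of 1/30 among Satoshi, Noboru, Junko.
Satoshi is living and takes 1/30.
Noboru is living and takes 1/30.
Junko is living and takes 1/30.
Yori is living and takes 1/10.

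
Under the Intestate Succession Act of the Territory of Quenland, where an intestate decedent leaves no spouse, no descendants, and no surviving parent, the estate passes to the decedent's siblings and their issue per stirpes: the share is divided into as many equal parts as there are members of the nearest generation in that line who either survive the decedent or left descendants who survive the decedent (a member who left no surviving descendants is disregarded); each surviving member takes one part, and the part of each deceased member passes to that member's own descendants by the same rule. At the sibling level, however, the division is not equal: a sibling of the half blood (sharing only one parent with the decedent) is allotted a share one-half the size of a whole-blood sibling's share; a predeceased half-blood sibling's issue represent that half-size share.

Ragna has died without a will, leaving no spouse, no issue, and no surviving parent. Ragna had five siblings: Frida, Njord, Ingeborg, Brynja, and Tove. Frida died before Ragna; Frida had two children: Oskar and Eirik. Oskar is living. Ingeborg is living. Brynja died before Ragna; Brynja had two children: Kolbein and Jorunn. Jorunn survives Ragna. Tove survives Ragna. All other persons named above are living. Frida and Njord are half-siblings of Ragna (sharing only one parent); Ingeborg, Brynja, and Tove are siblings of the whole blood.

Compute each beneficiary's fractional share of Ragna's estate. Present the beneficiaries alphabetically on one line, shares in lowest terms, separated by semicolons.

No spouse, descendants, or parent survives, so the estate passes to Ragna's siblings per stirpes.
Half-blood siblings count for one-half the weight of whole-blood siblings at the initial division.
Dividing 1 in proportion to weights (total weight 4): Frida (weight 1/2) → 1/8; Njord (weight 1/2) → 1/8; Ingeborg (weight 1) → 1/4; Brynja (weight 1) → 1/4; Tove (weight 1) → 1/4.
Frida predeceased; the 1/8 allotted to Frida's branch passes to Frida's issue by representation.
The 1/8 is divided into 2 equal shares of 1/16 among Oskar, Eirik.
Oskar is living and takes 1/16.
Eirik is living and takes 1/16.
Njord is living and takes 1/8.
Ingeborg is living and takes 1/4.
Brynja predeceased; the 1/4 allotted to Brynja's branch passes to Brynja's issue by representation.
The 1/4 is divided into 2 equal shares of 1/8 among Kolbein, Jorunn.
Kolbein is living and takes 1/8.
Jorunn is living and takes 1/8.
Tove is living and takes 1/4.

Eirik 1/16; Ingeborg 1/4; Jorunn 1/8; Kolbein 1/8; Njord 1/8; Oskar 1/16; Tove 1/4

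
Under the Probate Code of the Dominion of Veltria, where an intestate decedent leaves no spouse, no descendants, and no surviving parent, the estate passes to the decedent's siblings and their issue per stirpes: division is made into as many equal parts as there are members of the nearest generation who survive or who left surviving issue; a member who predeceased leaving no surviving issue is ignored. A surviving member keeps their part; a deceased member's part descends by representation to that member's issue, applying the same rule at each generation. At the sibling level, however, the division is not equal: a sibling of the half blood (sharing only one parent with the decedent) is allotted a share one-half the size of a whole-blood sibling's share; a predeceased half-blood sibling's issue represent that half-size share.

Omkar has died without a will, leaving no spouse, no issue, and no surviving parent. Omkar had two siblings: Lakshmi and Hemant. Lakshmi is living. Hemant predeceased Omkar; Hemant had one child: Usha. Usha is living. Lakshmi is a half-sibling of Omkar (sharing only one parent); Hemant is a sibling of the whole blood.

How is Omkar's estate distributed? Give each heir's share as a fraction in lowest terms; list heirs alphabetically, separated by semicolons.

No spouse, descendants, or parent survives, so the estate passes to Omkar's siblings per stirpes.
Half-blood siblings count for one-half the weight of whole-blood siblings at the initial division.
Dividing 1 in proportion to weights (total weight 3/2): Lakshmi (weight 1/2) → 1/3; Hemant (weight 1) → 2/3.
Lakshmi is living and takes 1/3.
Hemant predeceased; the 2/3 allotted to Hemant's branch passes to Hemant's issue by representation.
Usha is the sole taker at this level and receives the full 2/3.

Lakshmi 1/3; Usha 2/3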